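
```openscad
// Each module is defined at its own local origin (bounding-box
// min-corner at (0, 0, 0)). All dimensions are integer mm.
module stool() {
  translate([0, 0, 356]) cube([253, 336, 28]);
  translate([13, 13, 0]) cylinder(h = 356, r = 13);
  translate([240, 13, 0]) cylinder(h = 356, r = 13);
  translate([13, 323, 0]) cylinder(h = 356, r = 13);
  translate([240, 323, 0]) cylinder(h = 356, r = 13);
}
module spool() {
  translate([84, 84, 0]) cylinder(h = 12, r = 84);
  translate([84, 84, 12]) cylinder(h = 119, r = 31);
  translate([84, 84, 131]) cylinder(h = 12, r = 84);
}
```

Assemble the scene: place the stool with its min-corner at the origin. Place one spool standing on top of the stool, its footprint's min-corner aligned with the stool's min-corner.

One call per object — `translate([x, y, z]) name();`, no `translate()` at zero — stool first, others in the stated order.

stool();
translate([0, 0, 384]) spool();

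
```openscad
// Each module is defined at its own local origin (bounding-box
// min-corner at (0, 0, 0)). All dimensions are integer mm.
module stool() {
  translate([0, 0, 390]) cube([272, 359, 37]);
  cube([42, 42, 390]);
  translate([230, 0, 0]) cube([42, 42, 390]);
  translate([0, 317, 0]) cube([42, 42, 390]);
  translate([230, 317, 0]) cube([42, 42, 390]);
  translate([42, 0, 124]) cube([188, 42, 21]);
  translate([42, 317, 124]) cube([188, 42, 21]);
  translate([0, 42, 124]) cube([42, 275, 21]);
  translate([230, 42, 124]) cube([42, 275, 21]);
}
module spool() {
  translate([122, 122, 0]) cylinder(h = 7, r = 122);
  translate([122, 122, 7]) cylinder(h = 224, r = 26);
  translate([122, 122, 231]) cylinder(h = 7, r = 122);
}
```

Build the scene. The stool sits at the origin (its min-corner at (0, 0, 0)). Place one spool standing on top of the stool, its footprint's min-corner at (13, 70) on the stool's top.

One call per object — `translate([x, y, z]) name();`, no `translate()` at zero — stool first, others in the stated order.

stool();
translate([13, 70, 427]) spool();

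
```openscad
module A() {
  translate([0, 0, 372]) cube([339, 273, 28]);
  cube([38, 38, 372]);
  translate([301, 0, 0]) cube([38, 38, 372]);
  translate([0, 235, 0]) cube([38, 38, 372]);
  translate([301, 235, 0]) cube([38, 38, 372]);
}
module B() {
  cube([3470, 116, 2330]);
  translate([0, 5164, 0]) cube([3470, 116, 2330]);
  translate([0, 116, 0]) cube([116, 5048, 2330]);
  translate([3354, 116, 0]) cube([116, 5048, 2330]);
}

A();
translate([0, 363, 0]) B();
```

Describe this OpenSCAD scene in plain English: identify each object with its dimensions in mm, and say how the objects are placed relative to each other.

A is a simple wooden stool: a rectangular seat 339 mm (x) by 273 mm (y), 28 mm thick, top face at z = 400 mm, on four square legs, each 38×38 mm in cross-section. The legs rest on z = 0, each flush with a corner of the seat.

B is a box-shaped house frame (walls only): outside footprint 3470×5280 mm, wall height 2330 mm, wall thickness 116 mm. The two y-facing walls run the full x-width; the two x-facing walls fit between the inner faces of the y-facing walls.

The house frame is on the floor beside the stool on its +y side.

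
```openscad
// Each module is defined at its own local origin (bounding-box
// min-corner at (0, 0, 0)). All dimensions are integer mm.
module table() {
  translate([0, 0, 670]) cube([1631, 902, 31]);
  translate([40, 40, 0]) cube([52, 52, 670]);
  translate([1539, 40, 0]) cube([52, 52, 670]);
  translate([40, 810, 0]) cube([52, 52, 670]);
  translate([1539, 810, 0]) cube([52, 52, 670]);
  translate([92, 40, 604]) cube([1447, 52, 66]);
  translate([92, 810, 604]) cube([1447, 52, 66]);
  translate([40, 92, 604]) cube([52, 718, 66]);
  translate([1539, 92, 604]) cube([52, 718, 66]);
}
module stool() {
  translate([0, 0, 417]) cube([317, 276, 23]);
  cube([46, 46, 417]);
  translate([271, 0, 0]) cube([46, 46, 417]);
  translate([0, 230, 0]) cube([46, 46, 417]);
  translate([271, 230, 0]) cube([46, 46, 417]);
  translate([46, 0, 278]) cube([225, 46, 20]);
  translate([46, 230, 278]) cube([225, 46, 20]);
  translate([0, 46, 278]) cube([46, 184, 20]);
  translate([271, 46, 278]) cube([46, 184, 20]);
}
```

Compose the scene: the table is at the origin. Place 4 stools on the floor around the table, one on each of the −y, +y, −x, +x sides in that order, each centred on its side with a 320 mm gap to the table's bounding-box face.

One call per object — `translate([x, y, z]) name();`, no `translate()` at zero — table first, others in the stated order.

table();
translate([657, -596, 0]) stool();
translate([657, 1222, 0]) stool();
translate([-637, 313, 0]) stool();
translate([1951, 313, 0]) stool();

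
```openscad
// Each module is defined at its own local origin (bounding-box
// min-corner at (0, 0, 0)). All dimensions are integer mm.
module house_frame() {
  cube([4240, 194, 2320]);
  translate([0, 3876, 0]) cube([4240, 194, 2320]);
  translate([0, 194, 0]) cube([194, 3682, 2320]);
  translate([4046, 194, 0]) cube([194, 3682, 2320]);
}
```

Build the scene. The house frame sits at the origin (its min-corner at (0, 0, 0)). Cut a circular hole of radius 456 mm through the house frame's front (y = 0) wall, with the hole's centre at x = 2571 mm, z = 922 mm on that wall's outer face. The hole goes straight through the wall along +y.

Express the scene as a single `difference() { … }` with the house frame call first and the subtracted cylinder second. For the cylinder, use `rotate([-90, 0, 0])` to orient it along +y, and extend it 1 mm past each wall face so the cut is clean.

difference() {
  house_frame();
  translate([2571, -1, 922]) rotate([-90, 0, 0]) cylinder(h = 196, r = 456);
}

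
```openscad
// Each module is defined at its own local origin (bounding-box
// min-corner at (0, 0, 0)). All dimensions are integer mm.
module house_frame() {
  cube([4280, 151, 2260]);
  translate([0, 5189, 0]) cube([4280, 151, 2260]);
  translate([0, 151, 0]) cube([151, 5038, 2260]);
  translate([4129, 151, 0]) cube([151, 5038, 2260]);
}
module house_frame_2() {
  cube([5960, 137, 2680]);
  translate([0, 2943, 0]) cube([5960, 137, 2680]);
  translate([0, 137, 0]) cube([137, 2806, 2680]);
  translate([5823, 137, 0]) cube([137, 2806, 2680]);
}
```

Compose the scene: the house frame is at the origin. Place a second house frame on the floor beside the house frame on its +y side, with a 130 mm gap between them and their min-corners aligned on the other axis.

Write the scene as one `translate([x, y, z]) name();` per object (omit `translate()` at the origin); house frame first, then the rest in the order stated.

house_frame();
translate([0, 5470, 0]) house_frame_2();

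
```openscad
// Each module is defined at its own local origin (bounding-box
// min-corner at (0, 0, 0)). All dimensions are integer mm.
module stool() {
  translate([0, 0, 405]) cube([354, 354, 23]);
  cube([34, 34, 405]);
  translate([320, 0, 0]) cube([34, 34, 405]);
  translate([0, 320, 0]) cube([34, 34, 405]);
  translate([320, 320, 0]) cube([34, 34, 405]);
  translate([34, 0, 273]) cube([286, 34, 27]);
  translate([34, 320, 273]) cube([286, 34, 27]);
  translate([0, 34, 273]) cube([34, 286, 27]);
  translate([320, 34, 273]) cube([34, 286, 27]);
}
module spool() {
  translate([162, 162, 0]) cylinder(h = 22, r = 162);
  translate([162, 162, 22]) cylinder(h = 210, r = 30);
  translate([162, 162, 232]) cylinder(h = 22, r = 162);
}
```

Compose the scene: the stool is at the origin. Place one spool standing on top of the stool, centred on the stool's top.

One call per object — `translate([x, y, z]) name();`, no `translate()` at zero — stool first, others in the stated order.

stool();
translate([15, 15, 428]) spool();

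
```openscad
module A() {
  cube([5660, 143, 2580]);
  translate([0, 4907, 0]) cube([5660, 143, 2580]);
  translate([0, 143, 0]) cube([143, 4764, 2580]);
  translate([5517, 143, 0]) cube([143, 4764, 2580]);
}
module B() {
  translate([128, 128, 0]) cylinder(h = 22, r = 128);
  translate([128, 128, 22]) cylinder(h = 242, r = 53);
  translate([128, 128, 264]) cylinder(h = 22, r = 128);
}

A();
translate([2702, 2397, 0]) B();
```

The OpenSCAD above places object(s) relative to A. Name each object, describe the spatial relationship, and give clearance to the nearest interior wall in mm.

A is a house frame. B is a spool. The spool sits inside the house frame, centred. The clearance to the nearest interior wall is 2254 mm.

Clearances: x = 2559, y = 2254; minimum 2254 mm.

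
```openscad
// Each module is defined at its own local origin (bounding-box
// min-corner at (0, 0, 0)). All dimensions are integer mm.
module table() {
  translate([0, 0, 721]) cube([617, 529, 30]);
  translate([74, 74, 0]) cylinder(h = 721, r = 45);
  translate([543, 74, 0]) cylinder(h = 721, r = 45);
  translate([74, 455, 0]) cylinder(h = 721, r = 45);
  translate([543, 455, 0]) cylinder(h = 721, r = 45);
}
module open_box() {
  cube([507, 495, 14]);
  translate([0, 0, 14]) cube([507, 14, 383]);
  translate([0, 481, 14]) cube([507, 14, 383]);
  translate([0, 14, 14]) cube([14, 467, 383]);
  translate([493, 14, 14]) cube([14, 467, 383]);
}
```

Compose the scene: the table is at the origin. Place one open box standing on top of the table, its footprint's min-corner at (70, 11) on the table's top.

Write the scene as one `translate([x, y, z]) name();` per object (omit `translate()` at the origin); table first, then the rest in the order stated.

table();
translate([70, 11, 751]) open_box();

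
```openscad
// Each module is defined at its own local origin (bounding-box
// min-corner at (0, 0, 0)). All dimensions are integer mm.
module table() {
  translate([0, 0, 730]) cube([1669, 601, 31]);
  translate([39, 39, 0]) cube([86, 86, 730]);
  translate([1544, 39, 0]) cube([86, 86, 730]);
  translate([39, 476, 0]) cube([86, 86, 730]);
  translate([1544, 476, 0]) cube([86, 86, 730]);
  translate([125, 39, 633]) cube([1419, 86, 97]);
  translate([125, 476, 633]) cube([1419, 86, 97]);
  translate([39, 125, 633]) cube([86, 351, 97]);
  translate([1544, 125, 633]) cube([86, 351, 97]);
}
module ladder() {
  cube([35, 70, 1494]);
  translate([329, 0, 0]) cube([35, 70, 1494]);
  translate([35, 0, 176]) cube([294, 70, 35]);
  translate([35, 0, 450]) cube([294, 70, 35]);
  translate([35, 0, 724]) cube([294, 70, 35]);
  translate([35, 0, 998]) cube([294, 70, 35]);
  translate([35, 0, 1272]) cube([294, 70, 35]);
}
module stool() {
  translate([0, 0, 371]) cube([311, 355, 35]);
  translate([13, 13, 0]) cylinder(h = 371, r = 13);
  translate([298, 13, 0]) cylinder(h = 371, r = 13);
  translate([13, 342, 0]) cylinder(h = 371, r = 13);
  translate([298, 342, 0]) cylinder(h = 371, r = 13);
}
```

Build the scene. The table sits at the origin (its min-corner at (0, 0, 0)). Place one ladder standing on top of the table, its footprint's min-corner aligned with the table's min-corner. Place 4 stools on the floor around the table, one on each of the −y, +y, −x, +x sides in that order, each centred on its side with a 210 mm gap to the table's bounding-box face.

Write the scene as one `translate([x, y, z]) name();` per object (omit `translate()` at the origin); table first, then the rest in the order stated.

table();
translate([0, 0, 761]) ladder();
translate([679, -565, 0]) stool();
translate([679, 811, 0]) stool();
translate([-521, 123, 0]) stool();
translate([1879, 123, 0]) stool();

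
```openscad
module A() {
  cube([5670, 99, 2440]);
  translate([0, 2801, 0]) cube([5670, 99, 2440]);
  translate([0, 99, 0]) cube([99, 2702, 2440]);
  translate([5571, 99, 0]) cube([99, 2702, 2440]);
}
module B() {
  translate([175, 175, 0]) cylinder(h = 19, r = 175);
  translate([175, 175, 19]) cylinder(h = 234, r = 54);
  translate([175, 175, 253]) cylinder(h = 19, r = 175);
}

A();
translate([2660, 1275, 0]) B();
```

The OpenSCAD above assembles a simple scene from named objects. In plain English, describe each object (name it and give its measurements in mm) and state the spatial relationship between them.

A is the wall frame of a small rectangular building: four walls, each 2440 mm tall and 99 mm thick, enclosing a footprint 5670 mm (x) by 2900 mm (y) outside-to-outside, with no floor or roof. The front and back walls (the −y and +y sides) span the full width; the two side walls fit between them.

B is a spool: two coaxial disc flanges of radius 175 mm and thickness 19 mm, joined by a core cylinder of radius 54 mm and height 234 mm. The lower flange rests on z = 0 and the three cylinders share a vertical axis.

The spool sits inside the house frame, centred.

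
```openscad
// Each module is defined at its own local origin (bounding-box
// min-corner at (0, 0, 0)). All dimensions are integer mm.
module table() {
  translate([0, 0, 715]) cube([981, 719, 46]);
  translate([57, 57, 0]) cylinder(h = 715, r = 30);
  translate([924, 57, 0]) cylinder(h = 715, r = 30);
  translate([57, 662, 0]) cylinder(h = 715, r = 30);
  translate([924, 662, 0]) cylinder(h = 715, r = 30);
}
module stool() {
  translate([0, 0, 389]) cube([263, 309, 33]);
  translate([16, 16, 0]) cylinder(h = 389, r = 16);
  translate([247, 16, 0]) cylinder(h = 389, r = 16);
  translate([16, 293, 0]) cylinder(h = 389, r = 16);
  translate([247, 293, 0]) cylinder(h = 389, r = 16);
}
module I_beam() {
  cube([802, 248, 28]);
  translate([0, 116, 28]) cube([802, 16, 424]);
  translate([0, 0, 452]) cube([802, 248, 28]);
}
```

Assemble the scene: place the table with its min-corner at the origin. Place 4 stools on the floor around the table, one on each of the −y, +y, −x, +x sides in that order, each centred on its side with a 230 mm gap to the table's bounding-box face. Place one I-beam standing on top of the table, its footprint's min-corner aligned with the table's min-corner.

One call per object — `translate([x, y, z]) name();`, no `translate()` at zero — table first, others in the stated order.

table();
translate([359, -539, 0]) stool();
translate([359, 949, 0]) stool();
translate([-493, 205, 0]) stool();
translate([1211, 205, 0]) stool();
translate([0, 0, 761]) I_beam();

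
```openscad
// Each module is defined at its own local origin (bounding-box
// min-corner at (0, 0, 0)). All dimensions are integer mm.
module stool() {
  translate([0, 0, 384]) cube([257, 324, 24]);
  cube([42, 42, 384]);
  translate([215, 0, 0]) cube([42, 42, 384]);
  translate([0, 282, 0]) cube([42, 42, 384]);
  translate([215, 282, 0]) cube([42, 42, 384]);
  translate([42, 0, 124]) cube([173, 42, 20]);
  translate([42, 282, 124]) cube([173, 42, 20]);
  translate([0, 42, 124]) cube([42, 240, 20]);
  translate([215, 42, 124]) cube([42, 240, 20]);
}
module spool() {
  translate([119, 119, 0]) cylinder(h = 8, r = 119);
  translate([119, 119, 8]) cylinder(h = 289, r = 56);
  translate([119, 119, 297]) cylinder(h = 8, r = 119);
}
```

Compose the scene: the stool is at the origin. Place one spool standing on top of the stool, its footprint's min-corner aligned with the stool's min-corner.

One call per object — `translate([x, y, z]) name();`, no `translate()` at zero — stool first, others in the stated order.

stool();
translate([0, 0, 408]) spool();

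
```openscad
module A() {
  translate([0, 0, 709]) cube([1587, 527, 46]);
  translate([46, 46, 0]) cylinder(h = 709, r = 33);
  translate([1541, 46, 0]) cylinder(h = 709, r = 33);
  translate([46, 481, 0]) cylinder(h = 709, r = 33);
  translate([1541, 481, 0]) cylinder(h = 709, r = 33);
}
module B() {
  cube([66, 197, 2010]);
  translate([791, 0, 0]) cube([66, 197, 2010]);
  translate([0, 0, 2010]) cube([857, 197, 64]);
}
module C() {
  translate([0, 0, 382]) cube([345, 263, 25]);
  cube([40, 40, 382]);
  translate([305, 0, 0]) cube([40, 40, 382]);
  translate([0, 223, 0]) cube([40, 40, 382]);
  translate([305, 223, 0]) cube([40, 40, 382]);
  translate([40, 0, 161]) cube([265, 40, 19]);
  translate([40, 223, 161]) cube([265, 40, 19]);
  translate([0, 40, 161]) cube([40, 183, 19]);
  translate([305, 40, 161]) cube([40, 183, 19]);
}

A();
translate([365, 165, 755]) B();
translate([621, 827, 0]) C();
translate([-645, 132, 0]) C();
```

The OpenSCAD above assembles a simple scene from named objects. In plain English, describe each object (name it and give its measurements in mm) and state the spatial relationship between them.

A is a table with a 1587×527 mm rectangular top, 46 mm thick, top surface at z = 755 mm, supported by four round legs of 66 mm diameter, each leg's bounding box inset 13 mm from the nearest pair of top edges, running from the floor.

B is a rectangular door frame: two vertical jambs of 66×197 mm section, 2010 mm tall, with a clear opening 725 mm wide between their inner faces. A header 64 mm tall and 197 mm deep lies on top of the jambs and spans the full outside width.

C is a four-legged stool. The seat is 345×263 mm, 25 mm thick, top at z = 407 mm. It stands on four square legs, each 40×40 mm in cross-section, from z = 0 to the seat underside, each flush with a corner of the seat. Four stretchers, 40 mm wide and 19 mm tall, connect adjacent legs with their undersides at z = 161 mm, each running between the inner faces of the legs it joins and aligned with the legs' outer faces on the other axis.

The door frame is on top of the table, centred. Two stools sit around the table at the +y, −x sides.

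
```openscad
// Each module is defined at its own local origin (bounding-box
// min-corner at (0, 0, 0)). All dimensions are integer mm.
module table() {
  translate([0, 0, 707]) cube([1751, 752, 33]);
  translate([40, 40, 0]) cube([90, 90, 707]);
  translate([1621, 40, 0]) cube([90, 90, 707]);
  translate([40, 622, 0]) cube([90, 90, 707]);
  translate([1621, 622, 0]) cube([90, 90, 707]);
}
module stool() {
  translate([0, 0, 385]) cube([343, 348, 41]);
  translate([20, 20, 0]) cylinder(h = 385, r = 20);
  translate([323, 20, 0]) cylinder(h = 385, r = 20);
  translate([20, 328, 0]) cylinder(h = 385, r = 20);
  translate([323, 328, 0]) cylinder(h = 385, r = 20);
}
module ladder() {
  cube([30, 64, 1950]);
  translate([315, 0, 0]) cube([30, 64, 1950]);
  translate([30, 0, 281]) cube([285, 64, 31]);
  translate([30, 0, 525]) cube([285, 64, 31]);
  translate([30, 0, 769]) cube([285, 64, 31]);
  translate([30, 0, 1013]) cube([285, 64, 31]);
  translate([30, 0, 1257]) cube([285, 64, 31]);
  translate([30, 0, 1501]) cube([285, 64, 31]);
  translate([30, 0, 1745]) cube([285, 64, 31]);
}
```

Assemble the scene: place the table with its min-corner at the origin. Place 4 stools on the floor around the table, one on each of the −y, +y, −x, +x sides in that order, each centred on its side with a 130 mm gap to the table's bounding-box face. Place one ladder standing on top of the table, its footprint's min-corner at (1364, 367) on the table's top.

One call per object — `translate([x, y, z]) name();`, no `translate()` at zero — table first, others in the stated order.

table();
translate([704, -478, 0]) stool();
translate([704, 882, 0]) stool();
translate([-473, 202, 0]) stool();
translate([1881, 202, 0]) stool();
translate([1364, 367, 740]) ladder();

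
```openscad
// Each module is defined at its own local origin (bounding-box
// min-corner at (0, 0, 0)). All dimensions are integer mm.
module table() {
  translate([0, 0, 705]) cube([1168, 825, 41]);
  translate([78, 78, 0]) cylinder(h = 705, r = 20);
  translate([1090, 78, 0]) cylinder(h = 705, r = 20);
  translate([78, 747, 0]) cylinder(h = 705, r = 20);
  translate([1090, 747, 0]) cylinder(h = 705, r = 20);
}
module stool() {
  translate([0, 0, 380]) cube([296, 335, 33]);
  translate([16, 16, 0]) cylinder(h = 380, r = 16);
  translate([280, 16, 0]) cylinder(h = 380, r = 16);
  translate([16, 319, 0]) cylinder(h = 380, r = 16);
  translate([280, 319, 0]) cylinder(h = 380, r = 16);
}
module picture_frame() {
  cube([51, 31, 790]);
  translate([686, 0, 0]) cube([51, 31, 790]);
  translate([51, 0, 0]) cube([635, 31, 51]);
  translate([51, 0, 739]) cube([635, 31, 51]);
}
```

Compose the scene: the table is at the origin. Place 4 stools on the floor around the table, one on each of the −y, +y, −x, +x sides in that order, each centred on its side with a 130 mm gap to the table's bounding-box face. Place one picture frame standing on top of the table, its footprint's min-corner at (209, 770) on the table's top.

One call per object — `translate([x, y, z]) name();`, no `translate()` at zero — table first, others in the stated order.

table();
translate([436, -465, 0]) stool();
translate([436, 955, 0]) stool();
translate([-426, 245, 0]) stool();
translate([1298, 245, 0]) stool();
translate([209, 770, 746]) picture_frame();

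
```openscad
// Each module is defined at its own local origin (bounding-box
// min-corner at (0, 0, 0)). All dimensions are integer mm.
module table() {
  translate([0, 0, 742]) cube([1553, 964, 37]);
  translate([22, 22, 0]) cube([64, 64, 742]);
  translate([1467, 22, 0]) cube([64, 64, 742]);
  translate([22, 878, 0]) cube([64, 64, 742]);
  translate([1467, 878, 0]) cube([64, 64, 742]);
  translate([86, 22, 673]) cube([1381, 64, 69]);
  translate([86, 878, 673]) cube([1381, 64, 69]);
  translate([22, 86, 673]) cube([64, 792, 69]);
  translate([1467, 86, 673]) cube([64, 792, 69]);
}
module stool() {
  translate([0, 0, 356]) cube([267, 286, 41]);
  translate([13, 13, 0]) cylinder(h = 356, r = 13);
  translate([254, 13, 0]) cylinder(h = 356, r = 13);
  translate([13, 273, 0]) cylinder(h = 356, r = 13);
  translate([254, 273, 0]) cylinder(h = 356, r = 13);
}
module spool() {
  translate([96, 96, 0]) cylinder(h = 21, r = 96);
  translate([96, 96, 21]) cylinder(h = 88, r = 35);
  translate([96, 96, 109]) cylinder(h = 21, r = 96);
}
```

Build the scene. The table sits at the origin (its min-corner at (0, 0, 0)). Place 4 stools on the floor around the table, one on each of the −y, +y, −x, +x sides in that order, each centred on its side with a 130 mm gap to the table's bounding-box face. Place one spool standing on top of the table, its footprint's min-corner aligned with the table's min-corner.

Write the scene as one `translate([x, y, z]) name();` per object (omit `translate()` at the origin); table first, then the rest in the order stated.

table();
translate([643, -416, 0]) stool();
translate([643, 1094, 0]) stool();
translate([-397, 339, 0]) stool();
translate([1683, 339, 0]) stool();
translate([0, 0, 779]) spool();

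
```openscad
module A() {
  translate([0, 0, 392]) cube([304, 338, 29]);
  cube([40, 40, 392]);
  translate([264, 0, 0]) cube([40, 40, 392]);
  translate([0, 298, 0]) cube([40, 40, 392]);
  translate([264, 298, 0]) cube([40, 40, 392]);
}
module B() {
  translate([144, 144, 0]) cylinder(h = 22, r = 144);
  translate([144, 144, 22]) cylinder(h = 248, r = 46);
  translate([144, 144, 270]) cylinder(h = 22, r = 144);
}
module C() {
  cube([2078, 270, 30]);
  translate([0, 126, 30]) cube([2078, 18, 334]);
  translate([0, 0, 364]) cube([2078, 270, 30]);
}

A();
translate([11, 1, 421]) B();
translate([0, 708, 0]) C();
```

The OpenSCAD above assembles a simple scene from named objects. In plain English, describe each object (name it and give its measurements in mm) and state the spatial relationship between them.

A is a four-legged stool. The seat is a 304×338×29 mm slab whose top surface is at z = 421 mm; four square legs, each 40×40 mm in cross-section, run from the floor (z = 0) to the underside of the seat, each flush with a corner of the seat.

B is a spool: two coaxial disc flanges of radius 144 mm and thickness 22 mm, joined by a core cylinder of radius 46 mm and height 248 mm. The lower flange rests on z = 0 and the three cylinders share a vertical axis.

C is an I-beam lying along x, 2078 mm long. Overall section height 394 mm. Two flanges 270 mm wide (y) and 30 mm thick, one on the floor and one at the top; a web 18 mm thick runs between them, centred on the flange width.

The spool is on top of the stool. The I-beam is on the floor beside the stool on its +y side.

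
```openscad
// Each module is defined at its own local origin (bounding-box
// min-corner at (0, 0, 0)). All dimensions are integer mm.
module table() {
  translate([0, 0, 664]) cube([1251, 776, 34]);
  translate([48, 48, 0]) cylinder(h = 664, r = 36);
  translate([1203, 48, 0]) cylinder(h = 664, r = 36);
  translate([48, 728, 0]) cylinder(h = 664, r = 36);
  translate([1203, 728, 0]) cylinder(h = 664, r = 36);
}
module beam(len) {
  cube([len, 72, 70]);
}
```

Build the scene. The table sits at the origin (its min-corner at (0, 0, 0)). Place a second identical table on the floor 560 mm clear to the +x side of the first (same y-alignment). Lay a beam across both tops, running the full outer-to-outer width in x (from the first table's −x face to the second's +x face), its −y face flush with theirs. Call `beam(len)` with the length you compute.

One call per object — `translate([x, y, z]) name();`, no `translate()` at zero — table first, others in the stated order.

table();
translate([1811, 0, 0]) table();
translate([0, 0, 698]) beam(3062);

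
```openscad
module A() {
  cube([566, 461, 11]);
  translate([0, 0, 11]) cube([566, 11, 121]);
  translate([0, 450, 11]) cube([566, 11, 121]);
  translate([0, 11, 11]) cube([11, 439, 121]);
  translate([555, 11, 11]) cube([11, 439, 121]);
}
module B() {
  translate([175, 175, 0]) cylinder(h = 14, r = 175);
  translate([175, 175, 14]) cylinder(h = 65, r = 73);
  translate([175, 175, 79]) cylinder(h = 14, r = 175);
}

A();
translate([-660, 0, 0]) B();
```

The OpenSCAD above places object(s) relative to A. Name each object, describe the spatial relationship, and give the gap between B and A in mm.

A is an open box. B is a spool. The spool is on the floor beside the open box on its −x side. The gap between the spool and the open box is 310 mm.

The spool's nearest face is 310 mm from the open box's −x face.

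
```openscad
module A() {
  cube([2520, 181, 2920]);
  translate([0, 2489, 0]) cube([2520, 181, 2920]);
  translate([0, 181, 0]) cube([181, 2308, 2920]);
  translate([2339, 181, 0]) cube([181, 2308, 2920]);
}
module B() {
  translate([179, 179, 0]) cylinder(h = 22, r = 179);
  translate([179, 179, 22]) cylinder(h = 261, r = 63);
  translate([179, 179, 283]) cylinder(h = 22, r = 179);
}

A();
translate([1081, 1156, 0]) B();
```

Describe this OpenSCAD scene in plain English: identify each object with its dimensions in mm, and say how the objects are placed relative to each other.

A is the wall frame of a small rectangular building: four walls, each 2920 mm tall and 181 mm thick, enclosing a footprint 2520 mm (x) by 2670 mm (y) outside-to-outside, with no floor or roof. The front and back walls (the −y and +y sides) span the full width; the two side walls fit between them.

B is a spool: two coaxial disc flanges of radius 179 mm and thickness 22 mm, joined by a core cylinder of radius 63 mm and height 261 mm. The lower flange rests on z = 0 and the three cylinders share a vertical axis.

The spool sits inside the house frame, centred.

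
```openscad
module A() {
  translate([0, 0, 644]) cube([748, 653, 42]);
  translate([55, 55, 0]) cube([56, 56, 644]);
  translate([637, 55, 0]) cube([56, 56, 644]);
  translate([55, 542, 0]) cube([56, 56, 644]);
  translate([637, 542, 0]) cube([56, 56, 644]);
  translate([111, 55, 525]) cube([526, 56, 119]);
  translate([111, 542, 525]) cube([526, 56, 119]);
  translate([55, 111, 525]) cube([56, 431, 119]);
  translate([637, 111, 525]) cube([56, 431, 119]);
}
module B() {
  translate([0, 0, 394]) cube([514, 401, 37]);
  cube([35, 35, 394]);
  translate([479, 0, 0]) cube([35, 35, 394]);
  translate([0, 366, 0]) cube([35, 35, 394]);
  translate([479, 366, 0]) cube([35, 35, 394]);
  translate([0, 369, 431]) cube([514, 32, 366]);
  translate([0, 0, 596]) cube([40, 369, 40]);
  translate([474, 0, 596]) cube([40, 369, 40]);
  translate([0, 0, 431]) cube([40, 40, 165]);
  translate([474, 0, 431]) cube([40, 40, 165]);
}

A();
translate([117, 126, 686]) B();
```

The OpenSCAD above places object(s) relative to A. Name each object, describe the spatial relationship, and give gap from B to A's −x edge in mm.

The chair's min-x is at 117; the table's min-x is 0; gap = 117 mm.

A is a table. B is a chair. The chair is on top of the table, centred. The gap from the chair to the table's −x edge is 117 mm.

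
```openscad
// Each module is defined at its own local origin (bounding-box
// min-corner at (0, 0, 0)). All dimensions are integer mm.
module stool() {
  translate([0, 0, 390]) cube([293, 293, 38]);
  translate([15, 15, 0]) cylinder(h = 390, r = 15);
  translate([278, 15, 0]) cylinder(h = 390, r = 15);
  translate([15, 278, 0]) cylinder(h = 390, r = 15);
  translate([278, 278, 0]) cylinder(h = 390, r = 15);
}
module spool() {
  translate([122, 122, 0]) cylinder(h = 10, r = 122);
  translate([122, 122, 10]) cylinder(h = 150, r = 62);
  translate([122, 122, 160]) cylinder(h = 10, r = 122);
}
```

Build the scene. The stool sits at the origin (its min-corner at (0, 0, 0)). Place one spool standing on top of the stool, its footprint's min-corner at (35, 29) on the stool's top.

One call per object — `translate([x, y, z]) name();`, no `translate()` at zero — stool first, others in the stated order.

stool();
translate([35, 29, 428]) spool();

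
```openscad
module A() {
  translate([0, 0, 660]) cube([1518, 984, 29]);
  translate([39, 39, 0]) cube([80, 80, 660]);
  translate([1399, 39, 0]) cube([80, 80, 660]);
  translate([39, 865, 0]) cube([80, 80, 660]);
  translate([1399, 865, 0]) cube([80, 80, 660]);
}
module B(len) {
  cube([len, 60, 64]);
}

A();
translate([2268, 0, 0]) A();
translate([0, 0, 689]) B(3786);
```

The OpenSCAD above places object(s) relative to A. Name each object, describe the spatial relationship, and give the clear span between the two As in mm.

Second table starts at x = 2268; first ends at x = 1518; clear span = 2268 − 1518 = 750 mm.

A is a table. B is a beam. A beam spans the tops of two tables. The clear span between the two tables is 750 mm.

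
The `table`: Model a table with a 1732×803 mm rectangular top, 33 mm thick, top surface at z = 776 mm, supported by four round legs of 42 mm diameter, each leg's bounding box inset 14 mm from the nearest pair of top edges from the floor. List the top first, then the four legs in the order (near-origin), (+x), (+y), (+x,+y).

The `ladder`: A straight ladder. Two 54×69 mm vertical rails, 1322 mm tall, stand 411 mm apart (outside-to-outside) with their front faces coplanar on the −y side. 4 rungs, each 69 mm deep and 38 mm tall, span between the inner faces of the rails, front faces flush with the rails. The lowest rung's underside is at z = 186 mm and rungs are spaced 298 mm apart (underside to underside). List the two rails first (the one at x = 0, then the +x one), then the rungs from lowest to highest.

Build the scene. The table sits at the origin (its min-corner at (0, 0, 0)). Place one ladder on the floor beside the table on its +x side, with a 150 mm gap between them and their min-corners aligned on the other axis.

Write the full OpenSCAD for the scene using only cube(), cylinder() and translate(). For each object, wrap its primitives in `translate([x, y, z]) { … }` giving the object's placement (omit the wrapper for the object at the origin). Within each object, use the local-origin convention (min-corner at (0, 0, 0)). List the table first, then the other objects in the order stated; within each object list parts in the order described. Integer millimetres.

translate([0, 0, 743]) cube([1732, 803, 33]);
translate([35, 35, 0]) cylinder(h = 743, r = 21);
translate([1697, 35, 0]) cylinder(h = 743, r = 21);
translate([35, 768, 0]) cylinder(h = 743, r = 21);
translate([1697, 768, 0]) cylinder(h = 743, r = 21);
translate([1882, 0, 0]) {
  cube([54, 69, 1322]);
  translate([357, 0, 0]) cube([54, 69, 1322]);
  translate([54, 0, 186]) cube([303, 69, 38]);
  translate([54, 0, 484]) cube([303, 69, 38]);
  translate([54, 0, 782]) cube([303, 69, 38]);
  translate([54, 0, 1080]) cube([303, 69, 38]);
}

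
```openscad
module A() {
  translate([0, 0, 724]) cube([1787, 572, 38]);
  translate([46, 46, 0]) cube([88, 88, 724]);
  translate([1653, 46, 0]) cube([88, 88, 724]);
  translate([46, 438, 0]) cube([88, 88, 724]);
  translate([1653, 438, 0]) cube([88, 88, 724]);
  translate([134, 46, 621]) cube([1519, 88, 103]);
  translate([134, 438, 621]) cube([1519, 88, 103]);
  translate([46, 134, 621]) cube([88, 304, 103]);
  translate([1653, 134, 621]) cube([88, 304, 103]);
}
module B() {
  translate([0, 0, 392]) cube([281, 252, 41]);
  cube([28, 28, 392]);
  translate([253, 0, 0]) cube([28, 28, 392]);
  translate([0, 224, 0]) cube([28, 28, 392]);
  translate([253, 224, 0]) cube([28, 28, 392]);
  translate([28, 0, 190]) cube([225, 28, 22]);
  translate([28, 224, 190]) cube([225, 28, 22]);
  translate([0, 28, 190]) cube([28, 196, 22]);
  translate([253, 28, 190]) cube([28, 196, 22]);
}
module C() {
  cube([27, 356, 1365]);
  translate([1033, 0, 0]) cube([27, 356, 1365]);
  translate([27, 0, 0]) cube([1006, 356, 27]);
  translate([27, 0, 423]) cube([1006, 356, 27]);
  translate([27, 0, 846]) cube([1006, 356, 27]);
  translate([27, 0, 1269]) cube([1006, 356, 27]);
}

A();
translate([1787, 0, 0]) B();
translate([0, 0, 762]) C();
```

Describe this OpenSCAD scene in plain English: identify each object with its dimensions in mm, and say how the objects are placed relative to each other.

A is a rectangular dining table. The top is 1787×572×38 mm with its upper surface at z = 762 mm. It stands on four 88×88 mm square legs, each inset 46 mm from the nearest pair of top edges, running from the floor to the underside of the top. Four apron rails, 88 mm thick and 103 mm tall, run between adjacent legs with their top edges flush with the underside of the top and their outer faces flush with the legs' outer faces.

B is a simple wooden stool: a rectangular seat 281 mm (x) by 252 mm (y), 41 mm thick, top face at z = 433 mm, on four square legs, each 28×28 mm in cross-section. The legs rest on z = 0, each flush with a corner of the seat. Four stretchers, 28 mm wide and 22 mm tall, connect adjacent legs with their undersides at z = 190 mm, each running between the inner faces of the legs it joins and aligned with the legs' outer faces on the other axis.

C is an open bookshelf. Two side panels, each 27 mm thick, 356 mm deep and 1365 mm tall, stand 1060 mm apart (outside-to-outside). Between them sit 4 shelves, each 27 mm thick and 356 mm deep, spanning the full gap between the sides. The bottom shelf rests on the floor (its underside at z = 0) and the clear gap between one shelf's top and the next shelf's underside is 396 mm.

The stool is against the table's +x side, with their −y faces flush. The bookshelf is on top of the table.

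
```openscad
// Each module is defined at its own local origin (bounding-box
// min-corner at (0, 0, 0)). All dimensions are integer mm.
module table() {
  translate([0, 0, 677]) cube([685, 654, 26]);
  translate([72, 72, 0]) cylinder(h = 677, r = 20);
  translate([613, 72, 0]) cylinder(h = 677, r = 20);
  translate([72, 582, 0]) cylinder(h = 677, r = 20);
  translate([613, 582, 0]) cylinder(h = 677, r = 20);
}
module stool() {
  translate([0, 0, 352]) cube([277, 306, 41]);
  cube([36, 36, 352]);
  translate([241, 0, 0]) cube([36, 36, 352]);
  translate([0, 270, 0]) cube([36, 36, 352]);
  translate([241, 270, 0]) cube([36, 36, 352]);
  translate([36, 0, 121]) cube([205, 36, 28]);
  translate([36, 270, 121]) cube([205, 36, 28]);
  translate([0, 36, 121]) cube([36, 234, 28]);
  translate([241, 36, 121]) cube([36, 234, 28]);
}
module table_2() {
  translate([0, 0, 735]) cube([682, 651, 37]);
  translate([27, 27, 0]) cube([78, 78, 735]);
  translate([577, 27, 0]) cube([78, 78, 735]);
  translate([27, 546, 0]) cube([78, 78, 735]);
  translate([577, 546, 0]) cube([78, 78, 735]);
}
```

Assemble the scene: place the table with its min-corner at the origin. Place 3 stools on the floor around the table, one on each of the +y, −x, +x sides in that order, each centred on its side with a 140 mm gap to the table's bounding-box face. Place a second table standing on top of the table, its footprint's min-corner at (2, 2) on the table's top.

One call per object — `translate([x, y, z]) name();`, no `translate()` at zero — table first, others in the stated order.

table();
translate([204, 794, 0]) stool();
translate([-417, 174, 0]) stool();
translate([825, 174, 0]) stool();
translate([2, 2, 703]) table_2();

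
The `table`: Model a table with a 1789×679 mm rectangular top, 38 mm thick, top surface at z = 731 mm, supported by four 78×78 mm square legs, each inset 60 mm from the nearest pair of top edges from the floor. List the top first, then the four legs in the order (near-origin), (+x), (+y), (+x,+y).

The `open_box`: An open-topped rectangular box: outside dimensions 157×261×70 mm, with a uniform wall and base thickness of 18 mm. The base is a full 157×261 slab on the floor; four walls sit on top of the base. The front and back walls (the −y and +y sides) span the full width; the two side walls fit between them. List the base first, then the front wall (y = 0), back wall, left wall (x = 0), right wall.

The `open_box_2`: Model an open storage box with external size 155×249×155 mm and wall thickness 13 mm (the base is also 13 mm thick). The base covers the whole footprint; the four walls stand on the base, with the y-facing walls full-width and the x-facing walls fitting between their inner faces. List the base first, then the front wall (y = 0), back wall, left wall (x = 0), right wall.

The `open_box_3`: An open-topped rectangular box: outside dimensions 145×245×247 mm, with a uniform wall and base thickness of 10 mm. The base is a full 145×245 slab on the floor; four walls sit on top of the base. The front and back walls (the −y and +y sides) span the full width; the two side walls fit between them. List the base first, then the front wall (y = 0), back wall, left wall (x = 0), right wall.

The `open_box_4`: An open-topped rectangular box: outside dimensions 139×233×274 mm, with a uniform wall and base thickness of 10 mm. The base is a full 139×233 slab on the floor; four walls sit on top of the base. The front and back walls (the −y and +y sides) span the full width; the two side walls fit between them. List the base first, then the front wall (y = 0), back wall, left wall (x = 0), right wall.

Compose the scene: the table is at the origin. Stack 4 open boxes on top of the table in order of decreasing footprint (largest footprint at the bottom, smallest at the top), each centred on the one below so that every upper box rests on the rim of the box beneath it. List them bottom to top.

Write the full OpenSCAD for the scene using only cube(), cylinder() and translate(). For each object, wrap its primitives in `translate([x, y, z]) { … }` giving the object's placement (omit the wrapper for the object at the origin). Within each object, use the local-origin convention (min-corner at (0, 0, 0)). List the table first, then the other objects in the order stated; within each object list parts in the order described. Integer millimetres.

translate([0, 0, 693]) cube([1789, 679, 38]);
translate([60, 60, 0]) cube([78, 78, 693]);
translate([1651, 60, 0]) cube([78, 78, 693]);
translate([60, 541, 0]) cube([78, 78, 693]);
translate([1651, 541, 0]) cube([78, 78, 693]);
translate([816, 209, 731]) {
  cube([157, 261, 18]);
  translate([0, 0, 18]) cube([157, 18, 52]);
  translate([0, 243, 18]) cube([157, 18, 52]);
  translate([0, 18, 18]) cube([18, 225, 52]);
  translate([139, 18, 18]) cube([18, 225, 52]);
}
translate([817, 215, 801]) {
  cube([155, 249, 13]);
  translate([0, 0, 13]) cube([155, 13, 142]);
  translate([0, 236, 13]) cube([155, 13, 142]);
  translate([0, 13, 13]) cube([13, 223, 142]);
  translate([142, 13, 13]) cube([13, 223, 142]);
}
translate([822, 217, 956]) {
  cube([145, 245, 10]);
  translate([0, 0, 10]) cube([145, 10, 237]);
  translate([0, 235, 10]) cube([145, 10, 237]);
  translate([0, 10, 10]) cube([10, 225, 237]);
  translate([135, 10, 10]) cube([10, 225, 237]);
}
translate([825, 223, 1203]) {
  cube([139, 233, 10]);
  translate([0, 0, 10]) cube([139, 10, 264]);
  translate([0, 223, 10]) cube([139, 10, 264]);
  translate([0, 10, 10]) cube([10, 213, 264]);
  translate([129, 10, 10]) cube([10, 213, 264]);
}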